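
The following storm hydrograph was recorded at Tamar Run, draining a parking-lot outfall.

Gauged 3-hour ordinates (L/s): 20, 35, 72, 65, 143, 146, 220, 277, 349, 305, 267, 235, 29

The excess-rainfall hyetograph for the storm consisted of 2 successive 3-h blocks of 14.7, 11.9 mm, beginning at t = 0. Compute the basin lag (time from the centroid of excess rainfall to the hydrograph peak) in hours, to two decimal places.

t_L ≈ 21.16 h

Centroid of excess rainfall: t_c = Σ P_i·t̄_i / ΣP_i = 2.8421 h (block centres at 1.5, 4.5 h).
Hydrograph peak occurs at t = 24 h, so basin lag t_L = 24 − 2.8421 = 21.16 h.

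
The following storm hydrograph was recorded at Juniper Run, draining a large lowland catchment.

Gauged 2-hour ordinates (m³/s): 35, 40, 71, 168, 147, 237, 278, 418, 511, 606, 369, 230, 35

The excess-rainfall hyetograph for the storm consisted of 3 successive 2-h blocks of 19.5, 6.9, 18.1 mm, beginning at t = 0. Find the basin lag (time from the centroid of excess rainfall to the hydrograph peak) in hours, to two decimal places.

t_L ≈ 15.06 h

Centroid of excess rainfall: t_c = Σ P_i·t̄_i / ΣP_i = 2.9371 h (block centres at 1, 3, 5 h).
Hydrograph peak occurs at t = 18 h, so basin lag t_L = 18 − 2.9371 = 15.06 h.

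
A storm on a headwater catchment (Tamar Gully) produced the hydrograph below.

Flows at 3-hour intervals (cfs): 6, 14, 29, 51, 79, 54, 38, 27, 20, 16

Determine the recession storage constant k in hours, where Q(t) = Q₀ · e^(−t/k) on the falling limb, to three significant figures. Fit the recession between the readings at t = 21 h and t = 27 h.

On the falling limb, Q drops from 27 to 16 cfs between t = 21 h and t = 27 h (Δt = 6 h).
k = −Δt / ln(Q₂/Q₁) = −6 / ln(16/27) = 11.5 h.

k ≈ 11.5 h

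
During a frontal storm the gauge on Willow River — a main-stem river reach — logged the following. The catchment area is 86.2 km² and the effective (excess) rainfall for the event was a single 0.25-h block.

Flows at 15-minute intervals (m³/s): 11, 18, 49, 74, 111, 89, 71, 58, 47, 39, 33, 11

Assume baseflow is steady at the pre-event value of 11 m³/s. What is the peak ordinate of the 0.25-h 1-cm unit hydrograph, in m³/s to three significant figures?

U_p ≈ 200 m³/s

Direct runoff: 0.0, 7.0, 38.0, 63.0, 100.0, 78.0, 60.0, 47.0, 36.0, 28.0, 22.0, 0.0 m³/s; ΣQ_DR = 479.0 m³/s, peak = 100.0 m³/s.
Runoff depth d = ΣQ_DR·Δt / A = 479.0 × 900 / (86.2 km²) = 5.001 mm.
The 1-cm UH is the DRH scaled by (10 mm)/d, so U_p = 100.0 × 10/5.001 = 200 m³/s.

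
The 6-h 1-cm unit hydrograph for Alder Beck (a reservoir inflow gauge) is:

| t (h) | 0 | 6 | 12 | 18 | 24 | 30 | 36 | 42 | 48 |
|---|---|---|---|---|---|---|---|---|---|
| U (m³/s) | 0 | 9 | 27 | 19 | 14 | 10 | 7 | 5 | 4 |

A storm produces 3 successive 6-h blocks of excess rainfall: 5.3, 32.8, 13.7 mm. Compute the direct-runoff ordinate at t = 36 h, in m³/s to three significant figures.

Q ≈ 55.7 m³/s

By discrete convolution, Q_j = Σ (P_i / 10 mm) · U_{j−i}.
At t = 36 h (j=6): Q = (5.3/10)·7 + (32.8/10)·10 + (13.7/10)·14 = 55.7 m³/s.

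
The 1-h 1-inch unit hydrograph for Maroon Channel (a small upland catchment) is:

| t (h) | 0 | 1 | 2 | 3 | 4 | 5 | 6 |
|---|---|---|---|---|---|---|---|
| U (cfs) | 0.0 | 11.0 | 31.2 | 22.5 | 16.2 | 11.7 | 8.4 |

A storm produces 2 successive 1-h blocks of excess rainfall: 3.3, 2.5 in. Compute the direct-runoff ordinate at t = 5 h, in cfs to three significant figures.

Q ≈ 79.1 cfs

By discrete convolution, Q_j = Σ (P_i / 1 in) · U_{j−i}.
At t = 5 h (j=5): Q = (3.3/1)·11.7 + (2.5/1)·16.2 = 79.1 cfs.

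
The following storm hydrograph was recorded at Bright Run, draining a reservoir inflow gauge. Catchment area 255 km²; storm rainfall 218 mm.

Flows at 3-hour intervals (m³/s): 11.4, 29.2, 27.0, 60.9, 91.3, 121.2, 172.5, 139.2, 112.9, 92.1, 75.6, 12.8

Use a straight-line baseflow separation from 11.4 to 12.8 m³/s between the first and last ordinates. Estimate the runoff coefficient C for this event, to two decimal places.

ΣQ_DR = 800.9 m³/s; V = ΣQ_DR·Δt = 8.650 × 10^6 m³.
Runoff depth d = V / A = 33.92 mm.
C = d / P = 33.92 / 218 = 0.16.

C ≈ 0.16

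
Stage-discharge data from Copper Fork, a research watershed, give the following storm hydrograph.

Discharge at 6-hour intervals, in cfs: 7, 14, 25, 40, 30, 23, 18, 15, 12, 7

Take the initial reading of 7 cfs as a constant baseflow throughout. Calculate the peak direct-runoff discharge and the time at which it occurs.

Subtracting baseflow gives direct-runoff ordinates: 0.0, 7.0, 18.0, 33.0, 23.0, 16.0, 11.0, 8.0, 5.0, 0.0 cfs.
The maximum is 33.0 cfs, occurring at the reading for t = 18 h.

Q_p = 33.0 cfs at t = 18 h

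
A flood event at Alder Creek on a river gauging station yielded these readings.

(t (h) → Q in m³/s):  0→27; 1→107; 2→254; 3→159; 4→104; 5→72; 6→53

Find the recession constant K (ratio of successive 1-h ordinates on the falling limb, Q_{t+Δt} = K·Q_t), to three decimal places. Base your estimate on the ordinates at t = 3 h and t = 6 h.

Using the recession-limb readings at t = 3 h and t = 6 h: Q falls from 159 to 53 m³/s over 3 intervals.
K = (Q₂/Q₁)^(1/3) = (53/159)^(1/3) = 0.693.

K ≈ 0.693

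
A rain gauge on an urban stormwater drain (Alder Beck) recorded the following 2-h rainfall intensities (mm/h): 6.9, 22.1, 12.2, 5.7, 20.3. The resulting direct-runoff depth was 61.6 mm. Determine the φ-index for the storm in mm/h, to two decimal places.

φ ≈ 7.93 mm/h

Only the 3 blocks with intensity above φ contribute runoff: 22.1, 12.2, 20.3 mm/h.
Σ(I−φ)·Δt = d  ⇒  (22.1+12.2+20.3 − 3φ)·2 = 61.6
φ = (54.60 − 61.6/2) / 3 = 7.93 mm/h.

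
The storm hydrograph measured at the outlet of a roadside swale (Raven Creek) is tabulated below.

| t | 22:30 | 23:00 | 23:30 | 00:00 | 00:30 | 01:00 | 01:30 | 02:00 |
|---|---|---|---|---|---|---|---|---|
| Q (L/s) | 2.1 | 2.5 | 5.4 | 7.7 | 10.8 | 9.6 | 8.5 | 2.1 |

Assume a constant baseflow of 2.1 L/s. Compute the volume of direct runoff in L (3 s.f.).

V ≈ 57400 L

Direct-runoff ordinates (Q − Q_b): 0.0, 0.4, 3.3, 5.6, 8.7, 7.5, 6.4, 0.0 L/s.
ΣQ_DR = 31.90 L/s.
With Δt = 0.5 h = 1800 s, V = ΣQ_DR · Δt = 31.90 × 1800 = 57400 L.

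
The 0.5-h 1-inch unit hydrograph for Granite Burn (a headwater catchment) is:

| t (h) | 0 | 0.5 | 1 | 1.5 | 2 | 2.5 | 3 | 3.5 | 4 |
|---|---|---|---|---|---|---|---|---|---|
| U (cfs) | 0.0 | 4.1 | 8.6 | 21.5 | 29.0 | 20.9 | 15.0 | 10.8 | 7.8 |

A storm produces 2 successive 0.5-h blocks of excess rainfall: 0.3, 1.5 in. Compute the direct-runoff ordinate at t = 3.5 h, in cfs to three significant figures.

By discrete convolution, Q_j = Σ (P_i / 1 in) · U_{j−i}.
At t = 3.5 h (j=7): Q = (0.3/1)·10.8 + (1.5/1)·15.0 = 25.7 cfs.

Q ≈ 25.7 cfs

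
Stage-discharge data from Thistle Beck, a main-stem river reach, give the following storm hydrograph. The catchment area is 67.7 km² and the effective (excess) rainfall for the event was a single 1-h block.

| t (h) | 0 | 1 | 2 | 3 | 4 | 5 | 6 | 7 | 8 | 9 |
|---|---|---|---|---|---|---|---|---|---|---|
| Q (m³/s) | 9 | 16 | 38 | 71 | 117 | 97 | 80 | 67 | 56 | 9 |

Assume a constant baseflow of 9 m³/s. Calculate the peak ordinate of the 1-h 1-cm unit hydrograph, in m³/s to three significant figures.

Direct runoff: 0.0, 7.0, 29.0, 62.0, 108.0, 88.0, 71.0, 58.0, 47.0, 0.0 m³/s; ΣQ_DR = 470.0 m³/s, peak = 108.0 m³/s.
Runoff depth d = ΣQ_DR·Δt / A = 470.0 × 3600 / (67.7 km²) = 24.99 mm.
The 1-cm UH is the DRH scaled by (10 mm)/d, so U_p = 108.0 × 10/24.99 = 43.2 m³/s.

U_p ≈ 43.2 m³/s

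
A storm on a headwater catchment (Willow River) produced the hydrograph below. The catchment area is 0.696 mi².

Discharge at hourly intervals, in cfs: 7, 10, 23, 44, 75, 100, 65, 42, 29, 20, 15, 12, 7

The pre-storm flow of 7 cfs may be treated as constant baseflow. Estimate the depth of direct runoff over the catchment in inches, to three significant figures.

d ≈ 0.797 in

Direct runoff: 0.0, 3.0, 16.0, 37.0, 68.0, 93.0, 58.0, 35.0, 22.0, 13.0, 8.0, 5.0, 0.0 cfs; ΣQ_DR = 358.0 cfs.
V = ΣQ_DR · Δt = 358.0 × 3600 s = 1.289 × 10^6 ft³.
Over A = 0.696 mi², depth = V / A = 0.797 in.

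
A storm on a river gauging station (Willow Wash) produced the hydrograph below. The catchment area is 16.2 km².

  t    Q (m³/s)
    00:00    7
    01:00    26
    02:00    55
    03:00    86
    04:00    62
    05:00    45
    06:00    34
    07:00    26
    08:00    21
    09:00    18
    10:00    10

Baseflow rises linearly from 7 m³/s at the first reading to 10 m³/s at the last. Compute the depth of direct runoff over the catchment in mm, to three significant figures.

Direct runoff: 0.00, 18.70, 47.40, 78.10, 53.80, 36.50, 25.20, 16.90, 11.60, 8.30, 0.00 m³/s; ΣQ_DR = 296.5 m³/s.
V = ΣQ_DR · Δt = 296.5 × 3600 s = 1.067 × 10^6 m³.
Over A = 16.2 km², depth = V / A = 65.9 mm.

d ≈ 65.9 mm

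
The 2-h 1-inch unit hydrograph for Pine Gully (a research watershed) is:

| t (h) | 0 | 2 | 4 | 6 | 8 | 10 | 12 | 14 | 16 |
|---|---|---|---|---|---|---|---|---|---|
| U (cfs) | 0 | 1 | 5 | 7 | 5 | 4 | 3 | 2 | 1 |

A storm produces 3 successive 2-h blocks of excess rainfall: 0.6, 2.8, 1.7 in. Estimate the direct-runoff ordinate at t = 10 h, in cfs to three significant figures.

Q ≈ 28.3 cfs

By discrete convolution, Q_j = Σ (P_i / 1 in) · U_{j−i}.
At t = 10 h (j=5): Q = (0.6/1)·4 + (2.8/1)·5 + (1.7/1)·7 = 28.3 cfs.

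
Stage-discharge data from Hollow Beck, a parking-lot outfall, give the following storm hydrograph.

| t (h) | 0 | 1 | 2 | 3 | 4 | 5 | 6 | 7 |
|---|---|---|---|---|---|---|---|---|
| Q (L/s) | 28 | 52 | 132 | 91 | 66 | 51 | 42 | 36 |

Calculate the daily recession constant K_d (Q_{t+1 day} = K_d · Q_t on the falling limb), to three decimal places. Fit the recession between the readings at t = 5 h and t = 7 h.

K_d ≈ 0.015

Between t = 5 h and t = 7 h the flow falls from 51 to 36 L/s over 2×1 h = 2 h.
Per-interval ratio K = (36/51)^(1/2) = 0.8402; K_d = K^(24/1) = 0.015.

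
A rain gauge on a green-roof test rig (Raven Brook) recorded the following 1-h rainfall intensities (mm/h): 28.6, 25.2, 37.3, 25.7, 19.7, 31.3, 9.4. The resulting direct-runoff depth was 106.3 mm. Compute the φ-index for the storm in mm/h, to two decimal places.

Only the 6 blocks with intensity above φ contribute runoff: 28.6, 25.2, 37.3, 25.7, 19.7, 31.3 mm/h.
Σ(I−φ)·Δt = d  ⇒  (28.6+25.2+37.3+25.7+19.7+31.3 − 6φ)·1 = 106.3
φ = (167.8 − 106.3/1) / 6 = 10.25 mm/h.

φ ≈ 10.25 mm/h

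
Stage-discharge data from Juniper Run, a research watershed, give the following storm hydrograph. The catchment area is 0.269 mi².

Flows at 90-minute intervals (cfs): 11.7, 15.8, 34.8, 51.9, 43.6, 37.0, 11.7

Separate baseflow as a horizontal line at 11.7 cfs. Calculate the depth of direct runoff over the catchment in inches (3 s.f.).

Direct runoff: 0.0, 4.1, 23.1, 40.2, 31.9, 25.3, 0.0 cfs; ΣQ_DR = 124.6 cfs.
V = ΣQ_DR · Δt = 124.6 × 5400 s = 6.728 × 10^5 ft³.
Over A = 0.269 mi², depth = V / A = 1.08 in.

d ≈ 1.08 in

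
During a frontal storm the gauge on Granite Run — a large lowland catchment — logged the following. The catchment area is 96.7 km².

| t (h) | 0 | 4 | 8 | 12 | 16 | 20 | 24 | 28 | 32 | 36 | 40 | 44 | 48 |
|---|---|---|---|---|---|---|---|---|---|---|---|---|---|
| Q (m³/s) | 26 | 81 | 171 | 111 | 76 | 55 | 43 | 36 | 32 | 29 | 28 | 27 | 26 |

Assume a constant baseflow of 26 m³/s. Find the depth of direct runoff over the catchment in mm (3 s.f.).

d ≈ 60.0 mm

Direct runoff: 0.0, 55.0, 145.0, 85.0, 50.0, 29.0, 17.0, 10.0, 6.0, 3.0, 2.0, 1.0, 0.0 m³/s; ΣQ_DR = 403.0 m³/s.
V = ΣQ_DR · Δt = 403.0 × 14400 s = 5.803 × 10^6 m³.
Over A = 96.7 km², depth = V / A = 60.0 mm.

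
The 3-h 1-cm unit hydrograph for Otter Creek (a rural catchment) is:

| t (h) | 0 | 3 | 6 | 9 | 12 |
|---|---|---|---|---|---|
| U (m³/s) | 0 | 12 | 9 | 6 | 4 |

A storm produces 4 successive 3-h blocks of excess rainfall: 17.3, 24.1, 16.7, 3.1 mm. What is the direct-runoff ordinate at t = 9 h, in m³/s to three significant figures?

By discrete convolution, Q_j = Σ (P_i / 10 mm) · U_{j−i}.
At t = 9 h (j=3): Q = (17.3/10)·6 + (24.1/10)·9 + (16.7/10)·12 + (3.1/10)·0 = 52.1 m³/s.

Q ≈ 52.1 m³/s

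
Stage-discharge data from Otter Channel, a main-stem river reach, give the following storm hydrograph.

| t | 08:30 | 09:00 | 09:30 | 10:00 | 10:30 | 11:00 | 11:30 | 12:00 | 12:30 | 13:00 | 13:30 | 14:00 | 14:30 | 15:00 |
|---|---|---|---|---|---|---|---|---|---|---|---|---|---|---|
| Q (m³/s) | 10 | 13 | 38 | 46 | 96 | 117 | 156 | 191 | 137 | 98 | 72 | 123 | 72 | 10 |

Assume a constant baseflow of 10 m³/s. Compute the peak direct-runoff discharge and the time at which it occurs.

Subtracting baseflow gives direct-runoff ordinates: 0.0, 3.0, 28.0, 36.0, 86.0, 107.0, 146.0, 181.0, 127.0, 88.0, 62.0, 113.0, 62.0, 0.0 m³/s.
The maximum is 181.0 m³/s, occurring at the reading for t = 12:00.

Q_p = 181.0 m³/s at t = 12:00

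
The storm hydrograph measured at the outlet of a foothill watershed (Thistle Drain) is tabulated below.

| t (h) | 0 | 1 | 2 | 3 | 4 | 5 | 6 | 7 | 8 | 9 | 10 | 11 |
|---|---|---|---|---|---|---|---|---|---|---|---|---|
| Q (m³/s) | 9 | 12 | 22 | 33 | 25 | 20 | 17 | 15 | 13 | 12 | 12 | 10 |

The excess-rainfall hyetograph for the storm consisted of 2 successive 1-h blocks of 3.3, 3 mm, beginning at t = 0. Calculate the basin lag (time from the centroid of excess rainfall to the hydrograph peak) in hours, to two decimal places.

Centroid of excess rainfall: t_c = Σ P_i·t̄_i / ΣP_i = 0.9762 h (block centres at 0.5, 1.5 h).
Hydrograph peak occurs at t = 3 h, so basin lag t_L = 3 − 0.9762 = 2.02 h.

t_L ≈ 2.02 h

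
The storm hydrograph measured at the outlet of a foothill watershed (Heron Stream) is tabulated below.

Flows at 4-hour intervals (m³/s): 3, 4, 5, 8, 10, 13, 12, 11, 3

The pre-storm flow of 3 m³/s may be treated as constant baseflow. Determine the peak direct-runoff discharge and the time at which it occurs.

Subtracting baseflow gives direct-runoff ordinates: 0.0, 1.0, 2.0, 5.0, 7.0, 10.0, 9.0, 8.0, 0.0 m³/s.
The maximum is 10.0 m³/s, occurring at the reading for t = 20 h.

Q_p = 10.0 m³/s at t = 20 h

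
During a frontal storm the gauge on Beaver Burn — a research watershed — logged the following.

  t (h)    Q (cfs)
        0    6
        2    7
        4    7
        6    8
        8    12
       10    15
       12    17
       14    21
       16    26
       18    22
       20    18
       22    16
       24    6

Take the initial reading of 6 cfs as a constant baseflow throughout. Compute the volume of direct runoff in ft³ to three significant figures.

V ≈ 7.42 × 10^5 ft³

Direct-runoff ordinates (Q − Q_b): 0.0, 1.0, 1.0, 2.0, 6.0, 9.0, 11.0, 15.0, 20.0, 16.0, 12.0, 10.0, 0.0 cfs.
ΣQ_DR = 103.0 cfs.
With Δt = 2 h = 7200 s, V = ΣQ_DR · Δt = 103.0 × 7200 = 7.42 × 10^5 ft³.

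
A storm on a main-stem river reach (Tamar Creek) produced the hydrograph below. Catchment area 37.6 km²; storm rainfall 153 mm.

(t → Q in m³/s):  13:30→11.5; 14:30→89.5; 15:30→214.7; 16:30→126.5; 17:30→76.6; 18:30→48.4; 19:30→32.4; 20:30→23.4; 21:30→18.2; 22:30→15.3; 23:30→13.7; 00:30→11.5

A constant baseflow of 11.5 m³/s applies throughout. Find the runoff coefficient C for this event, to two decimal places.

C ≈ 0.34

ΣQ_DR = 543.7 m³/s; V = ΣQ_DR·Δt = 1.957 × 10^6 m³.
Runoff depth d = V / A = 52.06 mm.
C = d / P = 52.06 / 153 = 0.34.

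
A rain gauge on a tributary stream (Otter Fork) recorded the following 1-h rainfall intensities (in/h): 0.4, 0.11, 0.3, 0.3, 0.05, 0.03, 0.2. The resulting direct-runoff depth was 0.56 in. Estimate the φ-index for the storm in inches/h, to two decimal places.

φ ≈ 0.16 in/h

Only the 4 blocks with intensity above φ contribute runoff: 0.4, 0.3, 0.3, 0.2 in/h.
Σ(I−φ)·Δt = d  ⇒  (0.4+0.3+0.3+0.2 − 4φ)·1 = 0.56
φ = (1.200 − 0.56/1) / 4 = 0.16 in/h.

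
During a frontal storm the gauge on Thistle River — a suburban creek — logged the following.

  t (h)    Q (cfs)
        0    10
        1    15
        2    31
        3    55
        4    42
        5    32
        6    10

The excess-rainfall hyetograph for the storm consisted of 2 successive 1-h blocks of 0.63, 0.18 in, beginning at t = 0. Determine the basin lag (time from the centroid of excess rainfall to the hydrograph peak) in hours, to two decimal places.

Centroid of excess rainfall: t_c = Σ P_i·t̄_i / ΣP_i = 0.7222 h (block centres at 0.5, 1.5 h).
Hydrograph peak occurs at t = 3 h, so basin lag t_L = 3 − 0.7222 = 2.28 h.

t_L ≈ 2.28 h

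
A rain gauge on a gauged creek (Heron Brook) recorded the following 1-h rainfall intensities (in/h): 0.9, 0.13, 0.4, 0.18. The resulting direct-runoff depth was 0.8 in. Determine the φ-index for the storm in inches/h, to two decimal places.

φ ≈ 0.25 in/h

Only the 2 blocks with intensity above φ contribute runoff: 0.9, 0.4 in/h.
Σ(I−φ)·Δt = d  ⇒  (0.9+0.4 − 2φ)·1 = 0.8
φ = (1.300 − 0.8/1) / 2 = 0.25 in/h.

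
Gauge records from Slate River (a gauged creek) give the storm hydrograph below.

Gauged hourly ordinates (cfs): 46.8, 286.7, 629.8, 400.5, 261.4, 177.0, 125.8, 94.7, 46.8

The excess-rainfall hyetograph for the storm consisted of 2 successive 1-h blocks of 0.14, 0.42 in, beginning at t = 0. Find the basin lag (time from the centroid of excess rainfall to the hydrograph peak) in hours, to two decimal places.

t_L ≈ 0.75 h

Centroid of excess rainfall: t_c = Σ P_i·t̄_i / ΣP_i = 1.2500 h (block centres at 0.5, 1.5 h).
Hydrograph peak occurs at t = 2 h, so basin lag t_L = 2 − 1.2500 = 0.75 h.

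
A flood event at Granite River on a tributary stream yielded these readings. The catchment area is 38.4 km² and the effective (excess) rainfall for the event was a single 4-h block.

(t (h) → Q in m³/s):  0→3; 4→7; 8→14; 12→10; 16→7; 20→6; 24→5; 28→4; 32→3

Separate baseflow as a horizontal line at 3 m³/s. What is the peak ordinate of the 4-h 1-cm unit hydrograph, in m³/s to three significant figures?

Direct runoff: 0.0, 4.0, 11.0, 7.0, 4.0, 3.0, 2.0, 1.0, 0.0 m³/s; ΣQ_DR = 32.00 m³/s, peak = 11.0 m³/s.
Runoff depth d = ΣQ_DR·Δt / A = 32.00 × 14400 / (38.4 km²) = 12.00 mm.
The 1-cm UH is the DRH scaled by (10 mm)/d, so U_p = 11.0 × 10/12.00 = 9.17 m³/s.

U_p ≈ 9.17 m³/s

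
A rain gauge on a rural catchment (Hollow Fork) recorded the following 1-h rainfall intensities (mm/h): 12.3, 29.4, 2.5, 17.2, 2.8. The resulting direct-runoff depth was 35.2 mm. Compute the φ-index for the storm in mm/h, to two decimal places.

Only the 3 blocks with intensity above φ contribute runoff: 12.3, 29.4, 17.2 mm/h.
Σ(I−φ)·Δt = d  ⇒  (12.3+29.4+17.2 − 3φ)·1 = 35.2
φ = (58.90 − 35.2/1) / 3 = 7.90 mm/h.

φ ≈ 7.90 mm/h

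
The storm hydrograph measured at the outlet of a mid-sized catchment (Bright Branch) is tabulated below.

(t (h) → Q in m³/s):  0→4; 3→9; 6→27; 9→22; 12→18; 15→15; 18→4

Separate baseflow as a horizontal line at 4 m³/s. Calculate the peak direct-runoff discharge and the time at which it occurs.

Subtracting baseflow gives direct-runoff ordinates: 0.0, 5.0, 23.0, 18.0, 14.0, 11.0, 0.0 m³/s.
The maximum is 23.0 m³/s, occurring at the reading for t = 6 h.

Q_p = 23.0 m³/s at t = 6 h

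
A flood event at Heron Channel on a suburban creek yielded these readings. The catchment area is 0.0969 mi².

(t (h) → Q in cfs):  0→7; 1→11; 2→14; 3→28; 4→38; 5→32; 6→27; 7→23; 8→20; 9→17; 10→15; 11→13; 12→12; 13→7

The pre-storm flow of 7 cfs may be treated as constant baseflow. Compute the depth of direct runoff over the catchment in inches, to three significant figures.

d ≈ 2.65 in

Direct runoff: 0.0, 4.0, 7.0, 21.0, 31.0, 25.0, 20.0, 16.0, 13.0, 10.0, 8.0, 6.0, 5.0, 0.0 cfs; ΣQ_DR = 166.0 cfs.
V = ΣQ_DR · Δt = 166.0 × 3600 s = 5.976 × 10^5 ft³.
Over A = 0.0969 mi², depth = V / A = 2.65 in.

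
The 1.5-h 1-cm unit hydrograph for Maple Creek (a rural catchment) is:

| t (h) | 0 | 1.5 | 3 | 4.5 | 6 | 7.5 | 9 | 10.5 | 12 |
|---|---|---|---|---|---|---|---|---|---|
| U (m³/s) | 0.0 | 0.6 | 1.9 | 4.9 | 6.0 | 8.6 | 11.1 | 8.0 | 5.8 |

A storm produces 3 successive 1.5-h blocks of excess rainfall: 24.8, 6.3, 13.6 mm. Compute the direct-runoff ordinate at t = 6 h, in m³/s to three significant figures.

By discrete convolution, Q_j = Σ (P_i / 10 mm) · U_{j−i}.
At t = 6 h (j=4): Q = (24.8/10)·6.0 + (6.3/10)·4.9 + (13.6/10)·1.9 = 20.6 m³/s.

Q ≈ 20.6 m³/s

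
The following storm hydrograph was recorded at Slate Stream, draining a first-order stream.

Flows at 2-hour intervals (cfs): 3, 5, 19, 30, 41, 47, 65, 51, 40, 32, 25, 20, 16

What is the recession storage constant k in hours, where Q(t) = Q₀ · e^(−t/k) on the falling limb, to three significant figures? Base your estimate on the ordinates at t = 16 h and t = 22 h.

On the falling limb, Q drops from 40 to 20 cfs between t = 16 h and t = 22 h (Δt = 6 h).
k = −Δt / ln(Q₂/Q₁) = −6 / ln(20/40) = 8.66 h.

k ≈ 8.66 h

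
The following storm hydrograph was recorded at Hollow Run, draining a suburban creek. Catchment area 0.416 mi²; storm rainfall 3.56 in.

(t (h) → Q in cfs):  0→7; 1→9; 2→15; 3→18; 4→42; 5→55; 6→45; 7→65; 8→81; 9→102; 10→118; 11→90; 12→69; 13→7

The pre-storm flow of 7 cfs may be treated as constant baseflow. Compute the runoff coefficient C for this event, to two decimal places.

ΣQ_DR = 625.0 cfs; V = ΣQ_DR·Δt = 2.250 × 10^6 ft³.
Runoff depth d = V / A = 2.328 in.
C = d / P = 2.328 / 3.56 = 0.65.

C ≈ 0.65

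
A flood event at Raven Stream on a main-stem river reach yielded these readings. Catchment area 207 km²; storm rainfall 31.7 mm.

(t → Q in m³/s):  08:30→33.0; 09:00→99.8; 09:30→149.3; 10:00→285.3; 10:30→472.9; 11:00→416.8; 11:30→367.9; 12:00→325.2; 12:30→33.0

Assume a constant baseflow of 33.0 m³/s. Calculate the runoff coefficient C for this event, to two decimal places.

C ≈ 0.52

ΣQ_DR = 1886 m³/s; V = ΣQ_DR·Δt = 3.395 × 10^6 m³.
Runoff depth d = V / A = 16.40 mm.
C = d / P = 16.40 / 31.7 = 0.52.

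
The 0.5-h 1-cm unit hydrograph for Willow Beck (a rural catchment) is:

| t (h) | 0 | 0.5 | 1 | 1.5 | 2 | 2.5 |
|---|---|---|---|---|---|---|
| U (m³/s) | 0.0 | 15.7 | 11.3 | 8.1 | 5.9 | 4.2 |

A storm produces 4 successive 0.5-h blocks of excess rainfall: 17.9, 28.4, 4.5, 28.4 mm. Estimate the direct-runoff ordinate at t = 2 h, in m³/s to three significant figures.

Q ≈ 83.2 m³/s

By discrete convolution, Q_j = Σ (P_i / 10 mm) · U_{j−i}.
At t = 2 h (j=4): Q = (17.9/10)·5.9 + (28.4/10)·8.1 + (4.5/10)·11.3 + (28.4/10)·15.7 = 83.2 m³/s.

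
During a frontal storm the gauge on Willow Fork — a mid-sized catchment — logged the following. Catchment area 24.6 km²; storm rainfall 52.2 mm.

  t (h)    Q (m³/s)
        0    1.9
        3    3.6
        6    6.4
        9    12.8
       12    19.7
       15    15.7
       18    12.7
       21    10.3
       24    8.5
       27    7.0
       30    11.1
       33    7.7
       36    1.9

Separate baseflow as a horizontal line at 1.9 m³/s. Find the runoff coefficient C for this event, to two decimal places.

C ≈ 0.80

ΣQ_DR = 94.60 m³/s; V = ΣQ_DR·Δt = 1.022 × 10^6 m³.
Runoff depth d = V / A = 41.53 mm.
C = d / P = 41.53 / 52.2 = 0.80.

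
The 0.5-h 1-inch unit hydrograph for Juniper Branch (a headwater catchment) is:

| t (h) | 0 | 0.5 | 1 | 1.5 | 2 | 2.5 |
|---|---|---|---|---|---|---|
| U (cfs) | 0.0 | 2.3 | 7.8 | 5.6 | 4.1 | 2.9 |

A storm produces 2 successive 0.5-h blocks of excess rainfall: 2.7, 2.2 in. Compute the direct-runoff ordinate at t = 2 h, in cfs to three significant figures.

Q ≈ 23.4 cfs

By discrete convolution, Q_j = Σ (P_i / 1 in) · U_{j−i}.
At t = 2 h (j=4): Q = (2.7/1)·4.1 + (2.2/1)·5.6 = 23.4 cfs.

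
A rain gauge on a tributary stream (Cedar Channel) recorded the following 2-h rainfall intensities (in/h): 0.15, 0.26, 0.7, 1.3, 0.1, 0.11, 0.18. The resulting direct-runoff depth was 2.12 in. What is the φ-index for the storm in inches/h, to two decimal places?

Only the 2 blocks with intensity above φ contribute runoff: 0.7, 1.3 in/h.
Σ(I−φ)·Δt = d  ⇒  (0.7+1.3 − 2φ)·2 = 2.12
φ = (2.000 − 2.12/2) / 2 = 0.47 in/h.

φ ≈ 0.47 in/h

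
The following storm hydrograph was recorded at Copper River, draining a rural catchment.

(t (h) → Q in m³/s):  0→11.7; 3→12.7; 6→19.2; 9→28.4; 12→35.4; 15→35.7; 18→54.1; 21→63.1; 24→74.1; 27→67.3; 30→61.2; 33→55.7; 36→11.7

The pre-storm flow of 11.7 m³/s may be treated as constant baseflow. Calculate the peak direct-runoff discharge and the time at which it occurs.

Q_p = 62.4 m³/s at t = 24 h

Subtracting baseflow gives direct-runoff ordinates: 0.0, 1.0, 7.5, 16.7, 23.7, 24.0, 42.4, 51.4, 62.4, 55.6, 49.5, 44.0, 0.0 m³/s.
The maximum is 62.4 m³/s, occurring at the reading for t = 24 h.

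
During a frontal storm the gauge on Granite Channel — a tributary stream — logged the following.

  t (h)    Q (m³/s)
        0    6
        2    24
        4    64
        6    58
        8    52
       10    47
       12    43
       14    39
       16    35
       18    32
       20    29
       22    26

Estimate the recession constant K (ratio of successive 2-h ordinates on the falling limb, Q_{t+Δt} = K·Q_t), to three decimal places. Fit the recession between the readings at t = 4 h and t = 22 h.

Using the recession-limb readings at t = 4 h and t = 22 h: Q falls from 64 to 26 m³/s over 9 intervals.
K = (Q₂/Q₁)^(1/9) = (26/64)^(1/9) = 0.905.

K ≈ 0.905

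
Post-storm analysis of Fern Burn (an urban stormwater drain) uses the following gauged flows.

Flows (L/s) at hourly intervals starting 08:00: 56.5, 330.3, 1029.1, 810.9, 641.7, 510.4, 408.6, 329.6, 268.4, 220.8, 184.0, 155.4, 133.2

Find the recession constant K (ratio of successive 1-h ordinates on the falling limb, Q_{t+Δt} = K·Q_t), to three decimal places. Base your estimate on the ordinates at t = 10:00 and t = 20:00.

K ≈ 0.815

Using the recession-limb readings at t = 10:00 and t = 20:00: Q falls from 1029.1 to 133.2 L/s over 10 intervals.
K = (Q₂/Q₁)^(1/10) = (133.2/1029.1)^(1/10) = 0.815.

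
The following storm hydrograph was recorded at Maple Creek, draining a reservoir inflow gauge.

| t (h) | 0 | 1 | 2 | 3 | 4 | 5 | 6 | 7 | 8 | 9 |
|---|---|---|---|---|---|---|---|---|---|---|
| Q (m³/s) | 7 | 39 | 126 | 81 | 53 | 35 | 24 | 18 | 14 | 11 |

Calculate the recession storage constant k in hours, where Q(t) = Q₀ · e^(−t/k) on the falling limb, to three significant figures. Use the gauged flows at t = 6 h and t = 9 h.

On the falling limb, Q drops from 24 to 11 m³/s between t = 6 h and t = 9 h (Δt = 3 h).
k = −Δt / ln(Q₂/Q₁) = −3 / ln(11/24) = 3.85 h.

k ≈ 3.85 h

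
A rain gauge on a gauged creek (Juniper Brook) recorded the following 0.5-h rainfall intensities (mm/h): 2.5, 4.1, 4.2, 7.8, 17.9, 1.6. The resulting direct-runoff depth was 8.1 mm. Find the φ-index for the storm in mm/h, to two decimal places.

Only the 2 blocks with intensity above φ contribute runoff: 7.8, 17.9 mm/h.
Σ(I−φ)·Δt = d  ⇒  (7.8+17.9 − 2φ)·0.5 = 8.1
φ = (25.70 − 8.1/0.5) / 2 = 4.75 mm/h.

φ ≈ 4.75 mm/h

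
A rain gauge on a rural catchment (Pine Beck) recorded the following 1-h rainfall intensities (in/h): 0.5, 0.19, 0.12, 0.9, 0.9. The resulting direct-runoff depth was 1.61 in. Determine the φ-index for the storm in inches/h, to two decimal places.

φ ≈ 0.23 in/h

Only the 3 blocks with intensity above φ contribute runoff: 0.5, 0.9, 0.9 in/h.
Σ(I−φ)·Δt = d  ⇒  (0.5+0.9+0.9 − 3φ)·1 = 1.61
φ = (2.300 − 1.61/1) / 3 = 0.23 in/h.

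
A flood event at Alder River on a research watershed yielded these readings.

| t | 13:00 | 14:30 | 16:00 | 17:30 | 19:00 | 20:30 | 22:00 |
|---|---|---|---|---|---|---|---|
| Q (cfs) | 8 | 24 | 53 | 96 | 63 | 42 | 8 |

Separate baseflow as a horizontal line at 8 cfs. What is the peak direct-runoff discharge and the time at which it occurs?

Subtracting baseflow gives direct-runoff ordinates: 0.0, 16.0, 45.0, 88.0, 55.0, 34.0, 0.0 cfs.
The maximum is 88.0 cfs, occurring at the reading for t = 17:30.

Q_p = 88.0 cfs at t = 17:30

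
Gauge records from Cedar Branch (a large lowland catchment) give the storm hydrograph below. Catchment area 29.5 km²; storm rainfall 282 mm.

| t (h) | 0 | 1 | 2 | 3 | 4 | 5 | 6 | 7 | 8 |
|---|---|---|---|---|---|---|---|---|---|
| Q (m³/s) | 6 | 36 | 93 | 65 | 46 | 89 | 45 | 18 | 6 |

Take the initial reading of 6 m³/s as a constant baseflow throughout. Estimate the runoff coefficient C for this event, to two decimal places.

C ≈ 0.15

ΣQ_DR = 350.0 m³/s; V = ΣQ_DR·Δt = 1.260 × 10^6 m³.
Runoff depth d = V / A = 42.71 mm.
C = d / P = 42.71 / 282 = 0.15.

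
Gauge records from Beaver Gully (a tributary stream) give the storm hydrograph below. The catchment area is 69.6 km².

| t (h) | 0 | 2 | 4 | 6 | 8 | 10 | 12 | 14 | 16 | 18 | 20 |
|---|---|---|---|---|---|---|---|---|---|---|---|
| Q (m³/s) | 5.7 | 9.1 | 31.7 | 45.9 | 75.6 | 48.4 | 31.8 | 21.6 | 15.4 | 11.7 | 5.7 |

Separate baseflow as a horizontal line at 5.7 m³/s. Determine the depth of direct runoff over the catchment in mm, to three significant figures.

d ≈ 24.8 mm

Direct runoff: 0.0, 3.4, 26.0, 40.2, 69.9, 42.7, 26.1, 15.9, 9.7, 6.0, 0.0 m³/s; ΣQ_DR = 239.9 m³/s.
V = ΣQ_DR · Δt = 239.9 × 7200 s = 1.727 × 10^6 m³.
Over A = 69.6 km², depth = V / A = 24.8 mm.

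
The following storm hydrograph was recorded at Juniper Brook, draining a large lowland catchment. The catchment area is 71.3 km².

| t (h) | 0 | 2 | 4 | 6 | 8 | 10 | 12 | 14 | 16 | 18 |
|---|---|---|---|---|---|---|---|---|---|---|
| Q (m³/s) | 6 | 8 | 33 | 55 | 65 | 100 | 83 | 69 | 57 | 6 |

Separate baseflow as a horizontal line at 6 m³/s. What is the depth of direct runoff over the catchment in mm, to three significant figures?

Direct runoff: 0.0, 2.0, 27.0, 49.0, 59.0, 94.0, 77.0, 63.0, 51.0, 0.0 m³/s; ΣQ_DR = 422.0 m³/s.
V = ΣQ_DR · Δt = 422.0 × 7200 s = 3.038 × 10^6 m³.
Over A = 71.3 km², depth = V / A = 42.6 mm.

d ≈ 42.6 mm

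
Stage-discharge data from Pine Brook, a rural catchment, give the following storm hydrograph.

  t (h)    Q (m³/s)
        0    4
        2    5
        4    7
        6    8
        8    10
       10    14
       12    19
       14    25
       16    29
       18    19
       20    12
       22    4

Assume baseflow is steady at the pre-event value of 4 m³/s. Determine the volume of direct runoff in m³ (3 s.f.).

V ≈ 7.78 × 10^5 m³

Direct-runoff ordinates (Q − Q_b): 0.0, 1.0, 3.0, 4.0, 6.0, 10.0, 15.0, 21.0, 25.0, 15.0, 8.0, 0.0 m³/s.
ΣQ_DR = 108.0 m³/s.
With Δt = 2 h = 7200 s, V = ΣQ_DR · Δt = 108.0 × 7200 = 7.78 × 10^5 m³.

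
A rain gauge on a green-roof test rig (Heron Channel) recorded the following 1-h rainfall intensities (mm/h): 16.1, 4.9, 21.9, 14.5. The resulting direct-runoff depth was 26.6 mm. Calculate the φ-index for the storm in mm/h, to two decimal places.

φ ≈ 8.63 mm/h

Only the 3 blocks with intensity above φ contribute runoff: 16.1, 21.9, 14.5 mm/h.
Σ(I−φ)·Δt = d  ⇒  (16.1+21.9+14.5 − 3φ)·1 = 26.6
φ = (52.50 − 26.6/1) / 3 = 8.63 mm/h.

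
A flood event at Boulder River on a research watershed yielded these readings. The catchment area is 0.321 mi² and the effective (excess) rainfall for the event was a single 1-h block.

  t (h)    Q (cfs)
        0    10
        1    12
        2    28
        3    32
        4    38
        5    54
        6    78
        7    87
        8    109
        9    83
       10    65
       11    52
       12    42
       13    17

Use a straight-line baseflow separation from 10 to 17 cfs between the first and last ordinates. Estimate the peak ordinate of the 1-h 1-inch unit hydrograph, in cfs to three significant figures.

U_p ≈ 37.9 cfs

Direct runoff: 0.00, 1.46, 16.92, 20.38, 25.85, 41.31, 64.77, 73.23, 94.69, 68.15, 49.62, 36.08, 25.54, 0.00 cfs; ΣQ_DR = 518.0 cfs, peak = 94.69 cfs.
Runoff depth d = ΣQ_DR·Δt / A = 518.0 × 3600 / (0.321 mi²) = 2.501 in.
The 1-inch UH is the DRH scaled by (1 in)/d, so U_p = 94.69 × 1/2.501 = 37.9 cfs.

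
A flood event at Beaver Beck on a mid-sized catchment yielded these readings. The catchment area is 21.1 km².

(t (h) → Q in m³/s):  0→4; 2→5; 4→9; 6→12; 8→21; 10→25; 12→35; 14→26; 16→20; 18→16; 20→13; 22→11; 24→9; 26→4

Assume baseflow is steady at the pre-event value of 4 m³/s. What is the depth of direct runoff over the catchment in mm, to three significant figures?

d ≈ 52.5 mm

Direct runoff: 0.0, 1.0, 5.0, 8.0, 17.0, 21.0, 31.0, 22.0, 16.0, 12.0, 9.0, 7.0, 5.0, 0.0 m³/s; ΣQ_DR = 154.0 m³/s.
V = ΣQ_DR · Δt = 154.0 × 7200 s = 1.109 × 10^6 m³.
Over A = 21.1 km², depth = V / A = 52.5 mm.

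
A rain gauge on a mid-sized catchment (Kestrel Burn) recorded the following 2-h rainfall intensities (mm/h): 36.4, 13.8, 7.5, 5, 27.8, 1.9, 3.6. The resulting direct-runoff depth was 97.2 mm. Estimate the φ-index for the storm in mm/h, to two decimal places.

Only the 3 blocks with intensity above φ contribute runoff: 36.4, 13.8, 27.8 mm/h.
Σ(I−φ)·Δt = d  ⇒  (36.4+13.8+27.8 − 3φ)·2 = 97.2
φ = (78.00 − 97.2/2) / 3 = 9.80 mm/h.

φ ≈ 9.80 mm/h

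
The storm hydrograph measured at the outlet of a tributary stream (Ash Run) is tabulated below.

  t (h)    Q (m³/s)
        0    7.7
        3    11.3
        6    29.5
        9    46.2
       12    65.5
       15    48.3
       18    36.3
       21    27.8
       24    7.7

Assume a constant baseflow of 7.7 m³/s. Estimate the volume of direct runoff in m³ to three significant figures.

V ≈ 2.28 × 10^6 m³

Direct-runoff ordinates (Q − Q_b): 0.0, 3.6, 21.8, 38.5, 57.8, 40.6, 28.6, 20.1, 0.0 m³/s.
ΣQ_DR = 211.0 m³/s.
With Δt = 3 h = 10800 s, V = ΣQ_DR · Δt = 211.0 × 10800 = 2.28 × 10^6 m³.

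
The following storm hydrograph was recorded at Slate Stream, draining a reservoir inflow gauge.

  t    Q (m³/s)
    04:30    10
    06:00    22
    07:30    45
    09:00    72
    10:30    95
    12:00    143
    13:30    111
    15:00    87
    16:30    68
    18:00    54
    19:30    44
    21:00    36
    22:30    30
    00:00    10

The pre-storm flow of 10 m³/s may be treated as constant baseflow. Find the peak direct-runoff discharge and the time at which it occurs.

Subtracting baseflow gives direct-runoff ordinates: 0.0, 12.0, 35.0, 62.0, 85.0, 133.0, 101.0, 77.0, 58.0, 44.0, 34.0, 26.0, 20.0, 0.0 m³/s.
The maximum is 133.0 m³/s, occurring at the reading for t = 12:00.

Q_p = 133.0 m³/s at t = 12:00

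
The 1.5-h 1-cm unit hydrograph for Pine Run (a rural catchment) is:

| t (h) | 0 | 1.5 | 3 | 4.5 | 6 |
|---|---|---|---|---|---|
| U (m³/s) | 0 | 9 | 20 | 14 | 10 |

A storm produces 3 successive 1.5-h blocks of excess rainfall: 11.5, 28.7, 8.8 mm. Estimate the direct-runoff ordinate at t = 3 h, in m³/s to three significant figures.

Q ≈ 48.8 m³/s

By discrete convolution, Q_j = Σ (P_i / 10 mm) · U_{j−i}.
At t = 3 h (j=2): Q = (11.5/10)·20 + (28.7/10)·9 + (8.8/10)·0 = 48.8 m³/s.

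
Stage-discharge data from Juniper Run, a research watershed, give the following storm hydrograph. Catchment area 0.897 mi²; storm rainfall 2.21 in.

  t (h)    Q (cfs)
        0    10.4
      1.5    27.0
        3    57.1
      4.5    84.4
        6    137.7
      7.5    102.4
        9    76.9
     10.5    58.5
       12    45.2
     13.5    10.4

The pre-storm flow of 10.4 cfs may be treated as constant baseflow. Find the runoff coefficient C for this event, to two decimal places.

ΣQ_DR = 506.0 cfs; V = ΣQ_DR·Δt = 2.732 × 10^6 ft³.
Runoff depth d = V / A = 1.311 in.
C = d / P = 1.311 / 2.21 = 0.59.

C ≈ 0.59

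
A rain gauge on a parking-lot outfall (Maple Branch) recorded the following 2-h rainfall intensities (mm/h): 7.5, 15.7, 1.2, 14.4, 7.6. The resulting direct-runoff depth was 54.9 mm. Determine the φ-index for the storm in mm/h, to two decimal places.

φ ≈ 4.44 mm/h

Only the 4 blocks with intensity above φ contribute runoff: 7.5, 15.7, 14.4, 7.6 mm/h.
Σ(I−φ)·Δt = d  ⇒  (7.5+15.7+14.4+7.6 − 4φ)·2 = 54.9
φ = (45.20 − 54.9/2) / 4 = 4.44 mm/h.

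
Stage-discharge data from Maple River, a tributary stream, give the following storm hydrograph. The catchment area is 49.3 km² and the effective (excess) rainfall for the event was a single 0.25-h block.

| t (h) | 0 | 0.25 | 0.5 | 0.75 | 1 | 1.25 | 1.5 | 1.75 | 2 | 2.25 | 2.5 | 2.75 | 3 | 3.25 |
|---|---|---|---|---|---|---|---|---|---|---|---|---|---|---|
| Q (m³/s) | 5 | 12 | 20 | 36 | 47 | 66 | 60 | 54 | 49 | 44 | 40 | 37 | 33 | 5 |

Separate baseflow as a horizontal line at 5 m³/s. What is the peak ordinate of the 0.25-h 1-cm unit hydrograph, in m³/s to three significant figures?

Direct runoff: 0.0, 7.0, 15.0, 31.0, 42.0, 61.0, 55.0, 49.0, 44.0, 39.0, 35.0, 32.0, 28.0, 0.0 m³/s; ΣQ_DR = 438.0 m³/s, peak = 61.0 m³/s.
Runoff depth d = ΣQ_DR·Δt / A = 438.0 × 900 / (49.3 km²) = 7.996 mm.
The 1-cm UH is the DRH scaled by (10 mm)/d, so U_p = 61.0 × 10/7.996 = 76.3 m³/s.

U_p ≈ 76.3 m³/s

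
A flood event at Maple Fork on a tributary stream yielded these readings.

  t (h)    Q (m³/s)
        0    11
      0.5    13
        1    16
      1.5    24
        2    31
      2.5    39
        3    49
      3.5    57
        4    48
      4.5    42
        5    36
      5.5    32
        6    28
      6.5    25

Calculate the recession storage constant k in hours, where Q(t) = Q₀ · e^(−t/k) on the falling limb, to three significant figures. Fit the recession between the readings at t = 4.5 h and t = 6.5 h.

On the falling limb, Q drops from 42 to 25 m³/s between t = 4.5 h and t = 6.5 h (Δt = 2 h).
k = −Δt / ln(Q₂/Q₁) = −2 / ln(25/42) = 3.86 h.

k ≈ 3.86 h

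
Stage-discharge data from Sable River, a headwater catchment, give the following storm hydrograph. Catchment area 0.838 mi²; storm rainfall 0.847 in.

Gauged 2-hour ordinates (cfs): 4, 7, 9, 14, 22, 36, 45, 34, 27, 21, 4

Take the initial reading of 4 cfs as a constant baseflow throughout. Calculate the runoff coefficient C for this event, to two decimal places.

C ≈ 0.78

ΣQ_DR = 179.0 cfs; V = ΣQ_DR·Δt = 1.289 × 10^6 ft³.
Runoff depth d = V / A = 0.6620 in.
C = d / P = 0.6620 / 0.847 = 0.78.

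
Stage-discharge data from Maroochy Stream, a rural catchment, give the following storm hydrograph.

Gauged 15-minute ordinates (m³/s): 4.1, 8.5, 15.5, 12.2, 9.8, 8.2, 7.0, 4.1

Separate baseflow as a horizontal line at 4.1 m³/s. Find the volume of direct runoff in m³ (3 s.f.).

Direct-runoff ordinates (Q − Q_b): 0.0, 4.4, 11.4, 8.1, 5.7, 4.1, 2.9, 0.0 m³/s.
ΣQ_DR = 36.60 m³/s.
With Δt = 0.25 h = 900 s, V = ΣQ_DR · Δt = 36.60 × 900 = 32900 m³.

V ≈ 32900 m³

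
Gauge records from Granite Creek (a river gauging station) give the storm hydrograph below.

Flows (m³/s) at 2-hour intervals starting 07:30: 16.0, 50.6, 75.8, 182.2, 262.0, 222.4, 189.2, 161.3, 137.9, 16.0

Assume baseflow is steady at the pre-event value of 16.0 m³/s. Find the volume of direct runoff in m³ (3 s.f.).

V ≈ 8.30 × 10^6 m³

Direct-runoff ordinates (Q − Q_b): 0.0, 34.6, 59.8, 166.2, 246.0, 206.4, 173.2, 145.3, 121.9, 0.0 m³/s.
ΣQ_DR = 1153 m³/s.
With Δt = 2 h = 7200 s, V = ΣQ_DR · Δt = 1153 × 7200 = 8.30 × 10^6 m³.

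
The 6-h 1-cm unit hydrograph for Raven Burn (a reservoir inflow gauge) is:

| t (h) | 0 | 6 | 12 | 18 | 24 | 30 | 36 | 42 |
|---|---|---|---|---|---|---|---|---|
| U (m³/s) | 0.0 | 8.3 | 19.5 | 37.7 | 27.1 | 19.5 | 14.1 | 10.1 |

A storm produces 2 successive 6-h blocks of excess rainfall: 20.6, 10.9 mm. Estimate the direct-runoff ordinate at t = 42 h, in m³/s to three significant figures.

By discrete convolution, Q_j = Σ (P_i / 10 mm) · U_{j−i}.
At t = 42 h (j=7): Q = (20.6/10)·10.1 + (10.9/10)·14.1 = 36.2 m³/s.

Q ≈ 36.2 m³/s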